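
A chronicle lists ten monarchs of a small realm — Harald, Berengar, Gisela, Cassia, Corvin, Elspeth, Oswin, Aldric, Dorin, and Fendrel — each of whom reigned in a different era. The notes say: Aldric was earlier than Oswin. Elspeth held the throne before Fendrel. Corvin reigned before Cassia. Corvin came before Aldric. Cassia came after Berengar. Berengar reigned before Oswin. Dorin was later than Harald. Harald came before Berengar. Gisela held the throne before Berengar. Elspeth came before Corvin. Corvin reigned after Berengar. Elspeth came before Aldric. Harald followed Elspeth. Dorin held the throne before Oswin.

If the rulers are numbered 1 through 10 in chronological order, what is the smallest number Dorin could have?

Elspeth and Harald must both come before Dorin — 2 forced predecessors.
Nothing else is forced ahead of Dorin, so their earliest slot is position 2 + 1 = 3.

3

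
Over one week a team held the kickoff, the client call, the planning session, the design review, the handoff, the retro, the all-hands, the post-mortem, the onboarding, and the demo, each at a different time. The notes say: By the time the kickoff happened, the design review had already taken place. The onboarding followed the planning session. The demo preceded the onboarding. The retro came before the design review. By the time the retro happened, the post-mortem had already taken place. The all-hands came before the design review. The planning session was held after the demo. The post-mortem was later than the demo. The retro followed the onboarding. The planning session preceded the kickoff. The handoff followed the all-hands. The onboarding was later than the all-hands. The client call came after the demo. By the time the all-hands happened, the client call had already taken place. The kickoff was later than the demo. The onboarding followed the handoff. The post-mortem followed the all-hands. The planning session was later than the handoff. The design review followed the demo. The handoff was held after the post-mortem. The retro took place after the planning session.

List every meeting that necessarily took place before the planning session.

the all-hands, the client call, the demo, the handoff, the post-mortem

Directly stated before the planning session: the demo and the handoff.
The all-hands reaches the planning session via the all-hands → the handoff → the planning session.
The client call reaches the planning session via the client call → the all-hands → the handoff → the planning session.
The post-mortem reaches the planning session via the post-mortem → the handoff → the planning session.
No chain forces the design review (or any of the others) ahead of the planning session.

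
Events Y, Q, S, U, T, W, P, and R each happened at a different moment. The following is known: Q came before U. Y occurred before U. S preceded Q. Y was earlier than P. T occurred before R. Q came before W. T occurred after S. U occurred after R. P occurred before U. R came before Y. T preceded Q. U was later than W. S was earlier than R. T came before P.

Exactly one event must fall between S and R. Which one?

Tracing the constraints gives S → T → R, so T sits after S and before R.
No other event is forced both after S and before R.

T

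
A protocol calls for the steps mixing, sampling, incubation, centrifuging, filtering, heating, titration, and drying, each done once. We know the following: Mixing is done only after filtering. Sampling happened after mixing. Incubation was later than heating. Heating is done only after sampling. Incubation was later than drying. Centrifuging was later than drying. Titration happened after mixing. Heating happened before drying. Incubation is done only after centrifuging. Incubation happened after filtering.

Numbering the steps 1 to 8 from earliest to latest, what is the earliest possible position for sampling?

3

Filtering and mixing must both come before sampling — 2 forced predecessors.
Nothing else is forced ahead of sampling, so its earliest slot is position 2 + 1 = 3.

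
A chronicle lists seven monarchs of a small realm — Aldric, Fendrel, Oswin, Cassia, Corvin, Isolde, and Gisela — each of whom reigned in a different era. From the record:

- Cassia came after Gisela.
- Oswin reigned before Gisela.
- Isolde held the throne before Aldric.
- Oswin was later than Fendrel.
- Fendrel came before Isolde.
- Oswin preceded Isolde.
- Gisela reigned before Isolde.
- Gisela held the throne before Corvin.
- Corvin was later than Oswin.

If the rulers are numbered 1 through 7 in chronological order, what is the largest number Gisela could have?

Gisela must come before Aldric, Cassia, Corvin, and Isolde — 4 rulers forced after them.
Everything else can be placed before Gisela in some valid order, so Gisela can sit as late as position 7 − 4 = 3.

3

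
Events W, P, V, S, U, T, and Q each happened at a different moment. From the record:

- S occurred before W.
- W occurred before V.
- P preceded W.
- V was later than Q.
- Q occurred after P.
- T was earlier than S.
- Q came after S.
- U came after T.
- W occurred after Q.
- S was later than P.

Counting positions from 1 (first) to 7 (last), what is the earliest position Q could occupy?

P, S, and T must all come before Q — 3 forced predecessors.
Nothing else is forced ahead of Q, so its earliest slot is position 3 + 1 = 4.

4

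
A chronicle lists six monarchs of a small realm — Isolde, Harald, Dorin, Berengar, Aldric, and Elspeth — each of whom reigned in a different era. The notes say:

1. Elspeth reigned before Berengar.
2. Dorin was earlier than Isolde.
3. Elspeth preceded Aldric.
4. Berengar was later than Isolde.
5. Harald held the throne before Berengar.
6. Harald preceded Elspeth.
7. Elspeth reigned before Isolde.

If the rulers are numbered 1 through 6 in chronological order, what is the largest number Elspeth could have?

3

Elspeth must come before Aldric, Berengar, and Isolde — 3 rulers forced after them.
Everything else can be placed before Elspeth in some valid order, so Elspeth can sit as late as position 6 − 3 = 3.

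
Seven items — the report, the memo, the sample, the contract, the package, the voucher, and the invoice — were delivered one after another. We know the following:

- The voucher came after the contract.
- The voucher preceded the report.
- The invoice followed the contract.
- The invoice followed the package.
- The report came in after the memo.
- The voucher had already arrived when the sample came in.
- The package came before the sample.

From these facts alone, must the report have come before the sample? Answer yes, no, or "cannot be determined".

No chain of stated constraints runs from the report to the sample, and none runs from the sample to the report either.
So the relative order of the report and the sample is not fixed by the given facts.

cannot be determined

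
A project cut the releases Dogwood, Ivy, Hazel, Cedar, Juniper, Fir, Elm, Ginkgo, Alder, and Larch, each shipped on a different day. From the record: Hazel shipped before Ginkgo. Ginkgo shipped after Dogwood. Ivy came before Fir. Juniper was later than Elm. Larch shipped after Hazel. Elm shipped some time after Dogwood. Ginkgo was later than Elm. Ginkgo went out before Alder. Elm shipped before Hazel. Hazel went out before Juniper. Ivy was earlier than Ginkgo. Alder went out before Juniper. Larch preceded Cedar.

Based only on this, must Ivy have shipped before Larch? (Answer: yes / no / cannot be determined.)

cannot be determined

No chain of stated constraints runs from Ivy to Larch, and none runs from Larch to Ivy either.
So the relative order of Ivy and Larch is not fixed by the given facts.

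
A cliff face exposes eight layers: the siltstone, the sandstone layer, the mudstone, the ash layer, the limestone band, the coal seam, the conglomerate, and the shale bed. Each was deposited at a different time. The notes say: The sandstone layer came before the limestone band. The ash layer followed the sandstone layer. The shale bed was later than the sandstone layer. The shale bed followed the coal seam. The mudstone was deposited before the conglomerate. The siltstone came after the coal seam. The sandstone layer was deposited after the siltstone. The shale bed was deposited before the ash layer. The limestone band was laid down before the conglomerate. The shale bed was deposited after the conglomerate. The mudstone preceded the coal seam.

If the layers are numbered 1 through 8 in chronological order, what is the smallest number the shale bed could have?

The coal seam, the conglomerate, the limestone band, the mudstone, the sandstone layer, and the siltstone must all come before the shale bed — 6 forced predecessors.
Nothing else is forced ahead of the shale bed, so its earliest slot is position 6 + 1 = 7.

7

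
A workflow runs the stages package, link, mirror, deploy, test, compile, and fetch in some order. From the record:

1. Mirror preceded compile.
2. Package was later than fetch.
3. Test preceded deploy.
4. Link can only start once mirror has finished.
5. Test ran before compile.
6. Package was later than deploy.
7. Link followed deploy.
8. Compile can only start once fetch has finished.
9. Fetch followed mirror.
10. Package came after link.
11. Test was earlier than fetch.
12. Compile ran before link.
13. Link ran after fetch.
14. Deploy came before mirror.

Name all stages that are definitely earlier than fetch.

deploy, mirror, test

Directly stated before fetch: mirror and test.
Deploy reaches fetch via deploy → mirror → fetch.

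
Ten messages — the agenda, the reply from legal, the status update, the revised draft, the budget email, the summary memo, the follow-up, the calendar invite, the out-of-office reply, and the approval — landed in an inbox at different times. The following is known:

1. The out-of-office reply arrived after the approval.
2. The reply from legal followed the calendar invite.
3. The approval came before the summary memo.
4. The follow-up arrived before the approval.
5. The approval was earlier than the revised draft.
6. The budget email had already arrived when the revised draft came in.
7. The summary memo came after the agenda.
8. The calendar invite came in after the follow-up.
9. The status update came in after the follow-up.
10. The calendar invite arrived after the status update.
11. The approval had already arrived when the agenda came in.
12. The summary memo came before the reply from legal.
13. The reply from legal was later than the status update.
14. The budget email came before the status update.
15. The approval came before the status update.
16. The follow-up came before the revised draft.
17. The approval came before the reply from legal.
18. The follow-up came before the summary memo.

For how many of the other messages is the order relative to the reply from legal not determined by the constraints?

2

Forced before the reply from legal: the agenda, the approval, the budget email, the calendar invite, the follow-up, the status update, and the summary memo.
That leaves the out-of-office reply and the revised draft with no forced order relative to the reply from legal — 2.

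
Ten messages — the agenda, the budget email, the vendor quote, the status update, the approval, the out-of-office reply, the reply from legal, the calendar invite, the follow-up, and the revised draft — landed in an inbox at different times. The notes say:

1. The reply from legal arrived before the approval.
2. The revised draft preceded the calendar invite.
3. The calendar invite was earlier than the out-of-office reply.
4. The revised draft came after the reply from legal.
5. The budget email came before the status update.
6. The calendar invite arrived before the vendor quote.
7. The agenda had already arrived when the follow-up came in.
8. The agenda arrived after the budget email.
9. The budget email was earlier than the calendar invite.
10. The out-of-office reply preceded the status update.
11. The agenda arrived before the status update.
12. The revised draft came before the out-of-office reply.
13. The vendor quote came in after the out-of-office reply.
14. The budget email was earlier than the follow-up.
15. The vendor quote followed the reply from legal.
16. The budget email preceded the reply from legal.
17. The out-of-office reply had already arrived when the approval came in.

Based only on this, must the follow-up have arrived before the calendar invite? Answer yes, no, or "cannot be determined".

cannot be determined

No chain of stated constraints runs from the follow-up to the calendar invite, and none runs from the calendar invite to the follow-up either.
So the relative order of the follow-up and the calendar invite is not fixed by the given facts.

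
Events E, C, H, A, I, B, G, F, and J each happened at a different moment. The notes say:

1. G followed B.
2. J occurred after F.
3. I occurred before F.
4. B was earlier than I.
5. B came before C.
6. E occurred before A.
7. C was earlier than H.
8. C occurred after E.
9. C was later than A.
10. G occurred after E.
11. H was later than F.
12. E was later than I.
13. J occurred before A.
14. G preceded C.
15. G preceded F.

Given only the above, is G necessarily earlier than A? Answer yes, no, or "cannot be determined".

Chain the constraints: G → F → J → A. Each link is directly stated, so G comes before A.

yes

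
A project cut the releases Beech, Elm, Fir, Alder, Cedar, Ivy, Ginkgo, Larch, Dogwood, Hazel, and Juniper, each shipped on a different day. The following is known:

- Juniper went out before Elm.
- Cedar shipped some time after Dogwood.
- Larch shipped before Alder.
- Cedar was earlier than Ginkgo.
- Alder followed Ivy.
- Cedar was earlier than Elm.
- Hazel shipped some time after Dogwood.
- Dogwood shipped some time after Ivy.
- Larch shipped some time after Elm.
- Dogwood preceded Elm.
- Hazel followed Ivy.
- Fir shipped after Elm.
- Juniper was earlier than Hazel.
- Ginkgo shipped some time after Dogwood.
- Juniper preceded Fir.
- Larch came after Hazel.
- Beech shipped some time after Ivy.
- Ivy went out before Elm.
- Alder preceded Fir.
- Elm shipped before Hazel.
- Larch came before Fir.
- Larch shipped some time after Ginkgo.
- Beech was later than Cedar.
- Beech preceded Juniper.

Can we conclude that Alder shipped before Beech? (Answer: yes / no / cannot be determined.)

Tracing the constraints gives Beech → Juniper → Hazel → Larch → Alder, so Beech must come before Alder.
That means Alder cannot be before Beech.

no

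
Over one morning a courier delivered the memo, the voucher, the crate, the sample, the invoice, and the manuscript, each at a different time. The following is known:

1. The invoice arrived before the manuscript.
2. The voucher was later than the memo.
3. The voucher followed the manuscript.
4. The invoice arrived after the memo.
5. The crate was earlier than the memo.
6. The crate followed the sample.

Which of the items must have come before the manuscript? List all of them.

Directly stated before the manuscript: the invoice.
The crate reaches the manuscript via the crate → the memo → the invoice → the manuscript.
The memo reaches the manuscript via the memo → the invoice → the manuscript.
The sample reaches the manuscript via the sample → the crate → the memo → the invoice → the manuscript.

the crate, the invoice, the memo, the sample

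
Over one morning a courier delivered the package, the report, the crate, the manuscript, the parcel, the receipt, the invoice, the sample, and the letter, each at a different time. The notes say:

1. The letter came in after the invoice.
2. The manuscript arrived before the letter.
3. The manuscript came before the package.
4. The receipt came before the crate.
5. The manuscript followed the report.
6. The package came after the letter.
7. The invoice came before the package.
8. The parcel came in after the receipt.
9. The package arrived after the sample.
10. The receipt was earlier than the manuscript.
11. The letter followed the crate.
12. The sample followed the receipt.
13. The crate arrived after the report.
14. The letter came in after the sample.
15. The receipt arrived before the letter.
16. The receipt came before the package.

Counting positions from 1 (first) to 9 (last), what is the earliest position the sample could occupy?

2

The receipt must come before the sample — 1 forced predecessor.
Nothing else is forced ahead of the sample, so its earliest slot is position 1 + 1 = 2.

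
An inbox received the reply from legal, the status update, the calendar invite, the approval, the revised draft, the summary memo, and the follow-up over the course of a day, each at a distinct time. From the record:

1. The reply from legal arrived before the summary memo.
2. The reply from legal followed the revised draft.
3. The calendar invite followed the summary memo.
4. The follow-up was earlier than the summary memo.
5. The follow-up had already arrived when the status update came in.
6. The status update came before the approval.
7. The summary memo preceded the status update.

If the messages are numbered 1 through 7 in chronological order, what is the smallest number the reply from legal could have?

2

The revised draft must come before the reply from legal — 1 forced predecessor.
Nothing else is forced ahead of the reply from legal, so its earliest slot is position 1 + 1 = 2.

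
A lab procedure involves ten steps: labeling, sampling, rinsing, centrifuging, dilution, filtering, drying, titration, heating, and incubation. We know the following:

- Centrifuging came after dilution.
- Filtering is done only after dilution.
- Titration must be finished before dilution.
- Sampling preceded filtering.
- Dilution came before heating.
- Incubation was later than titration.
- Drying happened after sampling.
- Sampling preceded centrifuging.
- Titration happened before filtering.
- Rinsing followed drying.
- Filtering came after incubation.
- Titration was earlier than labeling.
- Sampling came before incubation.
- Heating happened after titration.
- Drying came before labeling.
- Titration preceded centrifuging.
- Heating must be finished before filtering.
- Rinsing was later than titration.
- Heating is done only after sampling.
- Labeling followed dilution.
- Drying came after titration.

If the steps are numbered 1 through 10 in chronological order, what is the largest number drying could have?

8

Drying must come before labeling and rinsing — 2 steps forced after it.
Everything else can be placed before drying in some valid order, so drying can sit as late as position 10 − 2 = 8.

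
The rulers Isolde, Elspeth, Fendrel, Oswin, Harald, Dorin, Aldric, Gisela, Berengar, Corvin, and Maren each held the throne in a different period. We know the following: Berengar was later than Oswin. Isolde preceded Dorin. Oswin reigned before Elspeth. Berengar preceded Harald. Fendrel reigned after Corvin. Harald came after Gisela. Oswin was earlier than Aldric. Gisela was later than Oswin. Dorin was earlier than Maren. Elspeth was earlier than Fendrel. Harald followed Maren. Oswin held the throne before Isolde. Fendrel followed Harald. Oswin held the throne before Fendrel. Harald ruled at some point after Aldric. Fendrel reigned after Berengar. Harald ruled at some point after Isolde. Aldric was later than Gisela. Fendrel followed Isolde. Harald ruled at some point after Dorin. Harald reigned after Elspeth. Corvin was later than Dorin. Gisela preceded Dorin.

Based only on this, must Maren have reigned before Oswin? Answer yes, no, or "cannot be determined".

no

Tracing the constraints gives Oswin → Gisela → Dorin → Maren, so Oswin must come before Maren.
That means Maren cannot be before Oswin.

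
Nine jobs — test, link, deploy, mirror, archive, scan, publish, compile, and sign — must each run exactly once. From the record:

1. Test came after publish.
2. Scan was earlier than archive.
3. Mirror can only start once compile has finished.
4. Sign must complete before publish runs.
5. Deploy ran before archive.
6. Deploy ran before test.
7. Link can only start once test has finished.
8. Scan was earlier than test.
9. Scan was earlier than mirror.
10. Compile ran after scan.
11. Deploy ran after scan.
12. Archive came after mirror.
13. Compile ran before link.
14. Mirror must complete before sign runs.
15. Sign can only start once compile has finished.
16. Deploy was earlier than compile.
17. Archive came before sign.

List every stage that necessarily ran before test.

archive, compile, deploy, mirror, publish, scan, sign

Directly stated before test: deploy, publish, and scan.
Archive reaches test via archive → sign → publish → test.
Compile reaches test via compile → sign → publish → test.
Mirror reaches test via mirror → sign → publish → test.
Likewise sign reaches test by chaining the stated constraints.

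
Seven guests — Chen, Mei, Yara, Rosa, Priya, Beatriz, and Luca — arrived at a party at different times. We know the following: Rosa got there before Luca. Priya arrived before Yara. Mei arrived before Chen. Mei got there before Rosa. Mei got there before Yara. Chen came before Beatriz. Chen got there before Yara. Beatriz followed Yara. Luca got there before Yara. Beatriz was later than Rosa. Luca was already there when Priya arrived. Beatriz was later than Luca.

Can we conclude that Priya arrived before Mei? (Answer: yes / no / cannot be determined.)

no

Tracing the constraints gives Mei → Rosa → Luca → Priya, so Mei must come before Priya.
That means Priya cannot be before Mei.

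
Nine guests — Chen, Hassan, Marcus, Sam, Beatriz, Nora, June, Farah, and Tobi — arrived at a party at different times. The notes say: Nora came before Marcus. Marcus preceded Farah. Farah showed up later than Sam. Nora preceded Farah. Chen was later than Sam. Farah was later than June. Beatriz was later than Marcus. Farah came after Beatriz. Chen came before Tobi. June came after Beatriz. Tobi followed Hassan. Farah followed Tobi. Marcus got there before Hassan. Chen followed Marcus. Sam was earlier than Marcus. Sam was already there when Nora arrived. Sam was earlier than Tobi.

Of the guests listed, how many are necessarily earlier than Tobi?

5

Directly stated before Tobi: Chen, Hassan, and Sam.
Marcus reaches Tobi via Marcus → Hassan → Tobi.
Nora reaches Tobi via Nora → Marcus → Hassan → Tobi.
No chain forces Farah (or any of the others) ahead of Tobi.
That's Chen, Hassan, Marcus, Nora, and Sam — 5 in all.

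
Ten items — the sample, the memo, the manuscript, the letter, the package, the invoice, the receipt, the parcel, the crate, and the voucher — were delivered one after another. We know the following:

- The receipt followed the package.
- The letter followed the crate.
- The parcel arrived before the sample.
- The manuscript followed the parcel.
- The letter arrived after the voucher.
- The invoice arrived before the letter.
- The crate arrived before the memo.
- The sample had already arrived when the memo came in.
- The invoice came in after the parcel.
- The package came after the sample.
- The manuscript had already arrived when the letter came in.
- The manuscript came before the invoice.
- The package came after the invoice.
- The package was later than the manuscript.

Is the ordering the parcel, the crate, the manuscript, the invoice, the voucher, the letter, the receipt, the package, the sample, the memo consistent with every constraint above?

The constraints require the sample before the package, but in the proposed sequence the package appears ahead of the sample. That one violation is enough.

no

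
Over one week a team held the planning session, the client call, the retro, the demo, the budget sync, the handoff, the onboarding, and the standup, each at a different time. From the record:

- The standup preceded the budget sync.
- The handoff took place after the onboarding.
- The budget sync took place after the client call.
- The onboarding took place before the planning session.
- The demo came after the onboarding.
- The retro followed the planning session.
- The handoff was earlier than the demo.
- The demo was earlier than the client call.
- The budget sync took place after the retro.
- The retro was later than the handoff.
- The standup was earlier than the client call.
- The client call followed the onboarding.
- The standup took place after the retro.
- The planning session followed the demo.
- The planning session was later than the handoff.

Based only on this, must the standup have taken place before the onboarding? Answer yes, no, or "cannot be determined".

no

Tracing the constraints gives the onboarding → the handoff → the retro → the standup, so the onboarding must come before the standup.
That means the standup cannot be before the onboarding.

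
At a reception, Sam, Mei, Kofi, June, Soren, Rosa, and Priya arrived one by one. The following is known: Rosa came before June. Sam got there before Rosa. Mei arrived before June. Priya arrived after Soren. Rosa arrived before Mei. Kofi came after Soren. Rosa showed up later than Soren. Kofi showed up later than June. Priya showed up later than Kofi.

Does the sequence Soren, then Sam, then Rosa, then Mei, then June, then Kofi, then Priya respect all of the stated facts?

yes

Check each stated constraint against the proposed order — e.g. Soren is ahead of Kofi; Soren is ahead of Priya. Every pair is in the required order; nothing is violated.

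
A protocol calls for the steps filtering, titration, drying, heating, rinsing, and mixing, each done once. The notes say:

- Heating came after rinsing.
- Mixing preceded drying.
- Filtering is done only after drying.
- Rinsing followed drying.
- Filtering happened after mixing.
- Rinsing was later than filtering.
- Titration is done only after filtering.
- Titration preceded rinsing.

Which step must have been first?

Mixing has a chain of constraints placing it before every other step, so mixing must be first.

mixing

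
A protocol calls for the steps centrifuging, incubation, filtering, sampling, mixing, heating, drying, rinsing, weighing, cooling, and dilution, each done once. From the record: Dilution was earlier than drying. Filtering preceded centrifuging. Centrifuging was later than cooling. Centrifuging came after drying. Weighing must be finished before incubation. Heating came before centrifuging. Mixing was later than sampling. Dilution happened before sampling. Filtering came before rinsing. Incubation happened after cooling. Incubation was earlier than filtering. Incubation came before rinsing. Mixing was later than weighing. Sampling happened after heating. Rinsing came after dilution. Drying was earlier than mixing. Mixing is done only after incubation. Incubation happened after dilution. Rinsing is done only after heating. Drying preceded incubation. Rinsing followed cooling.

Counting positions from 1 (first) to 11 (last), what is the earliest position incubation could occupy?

Cooling, dilution, drying, and weighing must all come before incubation — 4 forced predecessors.
Nothing else is forced ahead of incubation, so its earliest slot is position 4 + 1 = 5.

5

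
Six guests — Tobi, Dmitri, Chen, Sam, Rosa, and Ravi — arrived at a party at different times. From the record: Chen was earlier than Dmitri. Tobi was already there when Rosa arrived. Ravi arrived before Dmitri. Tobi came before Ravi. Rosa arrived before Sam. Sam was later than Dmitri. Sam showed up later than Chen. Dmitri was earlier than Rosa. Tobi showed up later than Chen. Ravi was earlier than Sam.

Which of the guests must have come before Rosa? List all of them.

Directly stated before Rosa: Dmitri and Tobi.
Chen reaches Rosa via Chen → Tobi → Rosa.
Ravi reaches Rosa via Ravi → Dmitri → Rosa.
No chain forces Sam ahead of Rosa.

Chen, Dmitri, Ravi, Tobi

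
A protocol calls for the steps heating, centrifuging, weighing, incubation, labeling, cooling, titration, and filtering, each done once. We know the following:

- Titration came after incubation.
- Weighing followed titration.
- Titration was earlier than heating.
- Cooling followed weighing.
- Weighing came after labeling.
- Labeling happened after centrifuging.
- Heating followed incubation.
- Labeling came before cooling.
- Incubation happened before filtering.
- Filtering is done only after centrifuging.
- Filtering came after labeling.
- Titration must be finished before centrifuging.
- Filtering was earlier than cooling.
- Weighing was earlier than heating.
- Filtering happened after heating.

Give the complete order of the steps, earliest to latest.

The constraints fix every adjacent pair, so only one ordering works:
incubation → titration → centrifuging → labeling → weighing → heating → filtering → cooling.

incubation, titration, centrifuging, labeling, weighing, heating, filtering, cooling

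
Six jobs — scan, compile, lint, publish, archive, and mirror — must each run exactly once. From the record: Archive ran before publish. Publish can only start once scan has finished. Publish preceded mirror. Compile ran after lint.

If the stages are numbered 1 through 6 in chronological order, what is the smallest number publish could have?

3

Archive and scan must both come before publish — 2 forced predecessors.
Nothing else is forced ahead of publish, so its earliest slot is position 2 + 1 = 3.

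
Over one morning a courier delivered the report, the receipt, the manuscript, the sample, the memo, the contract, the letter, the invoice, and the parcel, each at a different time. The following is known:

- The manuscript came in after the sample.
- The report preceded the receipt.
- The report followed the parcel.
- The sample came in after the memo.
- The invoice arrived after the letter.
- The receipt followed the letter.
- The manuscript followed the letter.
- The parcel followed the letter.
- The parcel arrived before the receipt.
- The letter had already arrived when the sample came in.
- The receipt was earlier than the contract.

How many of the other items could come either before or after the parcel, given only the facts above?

4

Forced before the parcel: the letter; forced after the parcel: the contract, the receipt, and the report.
That leaves the invoice, the manuscript, the memo, and the sample with no forced order relative to the parcel — 4.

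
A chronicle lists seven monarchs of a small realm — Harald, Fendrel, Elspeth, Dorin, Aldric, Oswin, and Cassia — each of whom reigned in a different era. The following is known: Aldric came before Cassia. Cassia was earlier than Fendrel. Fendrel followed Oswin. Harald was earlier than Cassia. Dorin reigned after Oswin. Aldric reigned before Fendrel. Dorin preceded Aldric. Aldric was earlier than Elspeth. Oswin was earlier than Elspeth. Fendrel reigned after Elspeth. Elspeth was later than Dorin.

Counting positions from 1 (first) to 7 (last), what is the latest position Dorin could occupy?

Dorin must come before Aldric, Cassia, Elspeth, and Fendrel — 4 rulers forced after them.
Everything else can be placed before Dorin in some valid order, so Dorin can sit as late as position 7 − 4 = 3.

3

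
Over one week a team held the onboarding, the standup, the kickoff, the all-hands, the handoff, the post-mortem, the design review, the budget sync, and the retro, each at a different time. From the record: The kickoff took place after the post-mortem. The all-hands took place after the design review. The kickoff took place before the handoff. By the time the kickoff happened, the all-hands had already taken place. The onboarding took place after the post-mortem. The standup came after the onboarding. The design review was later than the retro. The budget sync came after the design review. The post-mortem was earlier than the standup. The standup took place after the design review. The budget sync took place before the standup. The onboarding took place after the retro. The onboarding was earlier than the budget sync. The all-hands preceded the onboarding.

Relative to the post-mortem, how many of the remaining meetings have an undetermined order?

Forced after the post-mortem: the budget sync, the handoff, the kickoff, the onboarding, and the standup.
That leaves the all-hands, the design review, and the retro with no forced order relative to the post-mortem — 3.

3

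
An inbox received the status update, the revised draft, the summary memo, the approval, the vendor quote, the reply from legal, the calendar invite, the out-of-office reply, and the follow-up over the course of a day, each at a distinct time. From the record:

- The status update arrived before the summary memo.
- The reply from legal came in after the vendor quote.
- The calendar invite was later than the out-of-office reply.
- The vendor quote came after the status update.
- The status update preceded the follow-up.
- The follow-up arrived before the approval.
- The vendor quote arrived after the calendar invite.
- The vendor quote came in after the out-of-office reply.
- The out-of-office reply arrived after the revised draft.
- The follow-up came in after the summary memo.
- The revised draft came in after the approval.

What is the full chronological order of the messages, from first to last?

the status update, the summary memo, the follow-up, the approval, the revised draft, the out-of-office reply, the calendar invite, the vendor quote, the reply from legal

The constraints fix every adjacent pair, so only one ordering works:
the status update → the summary memo → the follow-up → the approval → the revised draft → the out-of-office reply → the calendar invite → the vendor quote → the reply from legal.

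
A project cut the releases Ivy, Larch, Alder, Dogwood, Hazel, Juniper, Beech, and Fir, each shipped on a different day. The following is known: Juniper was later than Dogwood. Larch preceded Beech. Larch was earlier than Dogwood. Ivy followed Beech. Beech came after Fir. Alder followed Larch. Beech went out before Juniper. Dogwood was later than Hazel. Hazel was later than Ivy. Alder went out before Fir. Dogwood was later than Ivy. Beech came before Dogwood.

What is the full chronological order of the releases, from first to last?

The constraints fix every adjacent pair, so only one ordering works:
Larch → Alder → Fir → Beech → Ivy → Hazel → Dogwood → Juniper.

Larch, Alder, Fir, Beech, Ivy, Hazel, Dogwood, Juniper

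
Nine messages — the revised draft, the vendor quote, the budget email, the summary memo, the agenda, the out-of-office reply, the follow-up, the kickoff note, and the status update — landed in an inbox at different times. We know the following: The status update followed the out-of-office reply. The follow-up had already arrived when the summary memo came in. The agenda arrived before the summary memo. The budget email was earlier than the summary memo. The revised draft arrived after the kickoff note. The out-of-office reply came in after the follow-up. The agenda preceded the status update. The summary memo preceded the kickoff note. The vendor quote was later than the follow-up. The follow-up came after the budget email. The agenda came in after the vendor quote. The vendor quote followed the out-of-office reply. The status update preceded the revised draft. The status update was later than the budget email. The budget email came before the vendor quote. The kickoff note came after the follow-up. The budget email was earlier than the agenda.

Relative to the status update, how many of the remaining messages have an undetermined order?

Forced before the status update: the agenda, the budget email, the follow-up, the out-of-office reply, and the vendor quote; forced after the status update: the revised draft.
That leaves the kickoff note and the summary memo with no forced order relative to the status update — 2.

2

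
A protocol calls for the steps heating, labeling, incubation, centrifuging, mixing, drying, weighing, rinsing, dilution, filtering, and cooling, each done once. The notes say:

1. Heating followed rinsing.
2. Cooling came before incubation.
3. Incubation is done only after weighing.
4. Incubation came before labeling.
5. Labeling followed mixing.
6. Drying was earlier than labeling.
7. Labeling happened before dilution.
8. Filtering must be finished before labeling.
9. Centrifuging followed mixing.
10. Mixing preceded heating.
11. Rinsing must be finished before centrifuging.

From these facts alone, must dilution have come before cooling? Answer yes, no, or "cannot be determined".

no

Tracing the constraints gives cooling → incubation → labeling → dilution, so cooling must come before dilution.
That means dilution cannot be before cooling.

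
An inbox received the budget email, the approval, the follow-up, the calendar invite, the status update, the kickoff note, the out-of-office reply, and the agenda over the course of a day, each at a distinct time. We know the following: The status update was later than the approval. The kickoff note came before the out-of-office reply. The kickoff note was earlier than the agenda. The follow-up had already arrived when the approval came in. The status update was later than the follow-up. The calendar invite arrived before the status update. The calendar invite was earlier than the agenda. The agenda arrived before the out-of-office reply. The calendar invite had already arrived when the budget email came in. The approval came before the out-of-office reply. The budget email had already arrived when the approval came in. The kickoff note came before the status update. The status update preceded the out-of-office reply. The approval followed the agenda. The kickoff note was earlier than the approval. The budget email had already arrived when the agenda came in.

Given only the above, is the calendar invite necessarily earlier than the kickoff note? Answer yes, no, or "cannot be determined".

No chain of stated constraints runs from the calendar invite to the kickoff note, and none runs from the kickoff note to the calendar invite either.
So the relative order of the calendar invite and the kickoff note is not fixed by the given facts.

cannot be determined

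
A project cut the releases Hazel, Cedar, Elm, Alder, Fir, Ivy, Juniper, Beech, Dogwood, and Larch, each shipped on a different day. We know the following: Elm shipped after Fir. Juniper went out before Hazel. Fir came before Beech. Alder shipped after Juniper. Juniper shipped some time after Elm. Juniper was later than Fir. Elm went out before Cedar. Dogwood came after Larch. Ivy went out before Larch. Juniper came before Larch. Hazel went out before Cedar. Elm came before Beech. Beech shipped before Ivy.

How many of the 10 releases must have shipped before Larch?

Directly stated before Larch: Ivy and Juniper.
Beech reaches Larch via Beech → Ivy → Larch.
Elm reaches Larch via Elm → Juniper → Larch.
Fir reaches Larch via Fir → Juniper → Larch.
No chain forces Dogwood (or any of the others) ahead of Larch.
That's Beech, Elm, Fir, Ivy, and Juniper — 5 in all.

5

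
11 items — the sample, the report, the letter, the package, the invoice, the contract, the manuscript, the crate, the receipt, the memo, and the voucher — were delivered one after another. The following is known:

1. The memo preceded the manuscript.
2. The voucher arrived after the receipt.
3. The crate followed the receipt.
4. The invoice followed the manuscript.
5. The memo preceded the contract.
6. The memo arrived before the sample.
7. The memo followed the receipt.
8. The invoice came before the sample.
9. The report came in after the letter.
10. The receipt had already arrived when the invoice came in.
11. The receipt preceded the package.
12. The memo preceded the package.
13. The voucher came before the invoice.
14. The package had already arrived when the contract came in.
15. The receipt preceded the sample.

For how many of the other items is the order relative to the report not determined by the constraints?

9

Forced before the report: the letter.
That leaves the contract, the crate, the invoice, the manuscript, the memo, the package, the receipt, the sample, and the voucher with no forced order relative to the report — 9.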